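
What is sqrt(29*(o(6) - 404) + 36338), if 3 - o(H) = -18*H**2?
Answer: sqrt(43501) ≈ 208.57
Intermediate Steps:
o(H) = 3 + 18*H**2 (o(H) = 3 - (-18)*H**2 = 3 + 18*H**2)
sqrt(29*(o(6) - 404) + 36338) = sqrt(29*((3 + 18*6**2) - 404) + 36338) = sqrt(29*((3 + 18*36) - 404) + 36338) = sqrt(29*((3 + 648) - 404) + 36338) = sqrt(29*(651 - 404) + 36338) = sqrt(29*247 + 36338) = sqrt(7163 + 36338) = sqrt(43501)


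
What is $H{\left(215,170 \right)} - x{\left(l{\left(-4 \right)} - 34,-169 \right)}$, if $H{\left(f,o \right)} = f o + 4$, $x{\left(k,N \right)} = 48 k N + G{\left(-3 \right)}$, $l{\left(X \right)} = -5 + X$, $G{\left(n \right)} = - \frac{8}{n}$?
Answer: $- \frac{936794}{3} \approx -3.1226 \cdot 10^{5}$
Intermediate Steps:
$x{\left(k,N \right)} = \frac{8}{3} + 48 N k$ ($x{\left(k,N \right)} = 48 k N - \frac{8}{-3} = 48 N k - - \frac{8}{3} = 48 N k + \frac{8}{3} = \frac{8}{3} + 48 N k$)
$H{\left(f,o \right)} = 4 + f o$
$H{\left(215,170 \right)} - x{\left(l{\left(-4 \right)} - 34,-169 \right)} = \left(4 + 215 \cdot 170\right) - \left(\frac{8}{3} + 48 \left(-169\right) \left(\left(-5 - 4\right) - 34\right)\right) = \left(4 + 36550\right) - \left(\frac{8}{3} + 48 \left(-169\right) \left(-9 - 34\right)\right) = 36554 - \left(\frac{8}{3} + 48 \left(-169\right) \left(-43\right)\right) = 36554 - \left(\frac{8}{3} + 348816\right) = 36554 - \frac{1046456}{3} = - \frac{936794}{3}$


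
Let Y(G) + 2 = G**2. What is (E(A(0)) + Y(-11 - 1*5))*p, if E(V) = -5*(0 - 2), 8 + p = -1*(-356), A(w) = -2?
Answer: 91872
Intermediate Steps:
p = 348 (p = -8 - 1*(-356) = -8 + 356 = 348)
E(V) = 10 (E(V) = -5*(-2) = 10)
Y(G) = -2 + G**2
(E(A(0)) + Y(-11 - 1*5))*p = (10 + (-2 + (-11 - 1*5)**2))*348 = (10 + (-2 + (-11 - 5)**2))*348 = (10 + (-2 + (-16)**2))*348 = (10 + (-2 + 256))*348 = (10 + 254)*348 = 264*348 = 91872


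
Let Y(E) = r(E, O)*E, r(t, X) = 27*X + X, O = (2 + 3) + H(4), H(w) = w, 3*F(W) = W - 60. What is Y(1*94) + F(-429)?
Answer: 23525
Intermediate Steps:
F(W) = -20 + W/3 (F(W) = (W - 60)/3 = (-60 + W)/3 = -20 + W/3)
O = 9 (O = (2 + 3) + 4 = 5 + 4 = 9)
r(t, X) = 28*X
Y(E) = 252*E (Y(E) = (28*9)*E = 252*E)
Y(1*94) + F(-429) = 252*(1*94) + (-20 + (⅓)*(-429)) = 252*94 + (-20 - 143) = 23688 - 163 = 23525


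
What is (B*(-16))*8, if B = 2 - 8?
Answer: 768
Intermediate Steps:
B = -6
(B*(-16))*8 = -6*(-16)*8 = 96*8 = 768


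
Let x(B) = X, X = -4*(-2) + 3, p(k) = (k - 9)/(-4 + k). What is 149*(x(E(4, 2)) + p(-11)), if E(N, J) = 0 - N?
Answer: 5513/3 ≈ 1837.7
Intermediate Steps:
E(N, J) = -N
p(k) = (-9 + k)/(-4 + k)
X = 11 (X = 8 + 3 = 11)
x(B) = 11
149*(x(E(4, 2)) + p(-11)) = 149*(11 + (-9 - 11)/(-4 - 11)) = 149*(11 - 20/(-15)) = 149*(11 - 1/15*(-20)) = 149*(11 + 4/3) = 149*(37/3) = 5513/3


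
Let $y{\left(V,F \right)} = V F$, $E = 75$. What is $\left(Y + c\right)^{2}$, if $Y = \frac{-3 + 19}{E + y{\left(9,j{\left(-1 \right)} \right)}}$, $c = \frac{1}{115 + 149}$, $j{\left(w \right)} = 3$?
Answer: $\frac{519841}{20142144} \approx 0.025809$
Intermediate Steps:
$y{\left(V,F \right)} = F V$
$c = \frac{1}{264} \approx 0.0037879$
$Y = \frac{8}{51}$ ($Y = \frac{-3 + 19}{75 + 3 \cdot 9} = \frac{16}{75 + 27} = \frac{16}{102} = 16 \cdot \frac{1}{102} = \frac{8}{51} \approx 0.15686$)
$\left(Y + c\right)^{2} = \left(\frac{8}{51} + \frac{1}{264}\right)^{2} = \left(\frac{721}{4488}\right)^{2} = \frac{519841}{20142144}$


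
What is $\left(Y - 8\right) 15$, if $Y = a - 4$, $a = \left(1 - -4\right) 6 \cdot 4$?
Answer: $1620$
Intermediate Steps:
$a = 120$ ($a = \left(1 + 4\right) 6 \cdot 4 = 5 \cdot 6 \cdot 4 = 30 \cdot 4 = 120$)
$Y = 116$ ($Y = 120 - 4 = 116$)
$\left(Y - 8\right) 15 = \left(116 - 8\right) 15 = 108 \cdot 15 = 1620$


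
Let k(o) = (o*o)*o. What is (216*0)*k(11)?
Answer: 0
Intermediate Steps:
k(o) = o³ (k(o) = o²*o = o³)
(216*0)*k(11) = (216*0)*11³ = 0*1331 = 0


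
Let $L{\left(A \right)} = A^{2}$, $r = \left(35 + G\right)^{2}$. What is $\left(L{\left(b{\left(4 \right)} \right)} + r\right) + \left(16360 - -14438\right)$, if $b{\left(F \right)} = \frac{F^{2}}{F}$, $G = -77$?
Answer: $32578$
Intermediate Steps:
$r = 1764$ ($r = \left(35 - 77\right)^{2} = \left(-42\right)^{2} = 1764$)
$b{\left(F \right)} = F$
$\left(L{\left(b{\left(4 \right)} \right)} + r\right) + \left(16360 - -14438\right) = \left(4^{2} + 1764\right) + \left(16360 - -14438\right) = \left(16 + 1764\right) + \left(16360 + 14438\right) = 1780 + 30798 = 32578$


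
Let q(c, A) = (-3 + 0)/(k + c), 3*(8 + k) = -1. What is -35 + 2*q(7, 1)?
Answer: -61/2 ≈ -30.500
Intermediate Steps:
k = -25/3 (k = -8 + (⅓)*(-1) = -8 - ⅓ = -25/3 ≈ -8.3333)
q(c, A) = -3/(-25/3 + c) (q(c, A) = (-3 + 0)/(-25/3 + c) = -3/(-25/3 + c))
-35 + 2*q(7, 1) = -35 + 2*(-9/(-25 + 3*7)) = -35 + 2*(-9/(-25 + 21)) = -35 + 2*(-9/(-4)) = -35 + 2*(-9*(-¼)) = -35 + 2*(9/4) = -35 + 9/2 = -61/2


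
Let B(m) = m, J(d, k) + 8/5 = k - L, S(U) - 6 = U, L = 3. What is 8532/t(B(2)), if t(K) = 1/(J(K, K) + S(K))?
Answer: 230364/5 ≈ 46073.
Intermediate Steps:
S(U) = 6 + U
J(d, k) = -23/5 + k (J(d, k) = -8/5 + (k - 1*3) = -8/5 + (k - 3) = -8/5 + (-3 + k) = -23/5 + k)
t(K) = 1/(7/5 + 2*K) (t(K) = 1/((-23/5 + K) + (6 + K)) = 1/(7/5 + 2*K))
8532/t(B(2)) = 8532/((5/(7 + 10*2))) = 8532/((5/(7 + 20))) = 8532/((5/27)) = 8532/((5*(1/27))) = 8532/(5/27) = 8532*(27/5) = 230364/5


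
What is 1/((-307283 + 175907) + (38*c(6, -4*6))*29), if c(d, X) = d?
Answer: -1/124764 ≈ -8.0151e-6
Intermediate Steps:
1/((-307283 + 175907) + (38*c(6, -4*6))*29) = 1/((-307283 + 175907) + (38*6)*29) = 1/(-131376 + 228*29) = 1/(-131376 + 6612) = 1/(-124764) = -1/124764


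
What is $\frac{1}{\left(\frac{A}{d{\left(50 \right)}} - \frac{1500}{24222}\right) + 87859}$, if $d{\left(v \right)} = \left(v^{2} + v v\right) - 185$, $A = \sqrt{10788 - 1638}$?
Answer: $\frac{442623805872436683}{38888457549703141112929} - \frac{5231455449 \sqrt{366}}{38888457549703141112929} \approx 1.1382 \cdot 10^{-5}$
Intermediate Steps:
$A = 5 \sqrt{366}$ ($A = \sqrt{9150} = 5 \sqrt{366} \approx 95.656$)
$d{\left(v \right)} = -185 + 2 v^{2}$ ($d{\left(v \right)} = \left(v^{2} + v^{2}\right) - 185 = 2 v^{2} - 185 = -185 + 2 v^{2}$)
$\frac{1}{\left(\frac{A}{d{\left(50 \right)}} - \frac{1500}{24222}\right) + 87859} = \frac{1}{\left(\frac{5 \sqrt{366}}{-185 + 2 \cdot 50^{2}} - \frac{1500}{24222}\right) + 87859} = \frac{1}{\left(\frac{5 \sqrt{366}}{-185 + 2 \cdot 2500} - \frac{250}{4037}\right) + 87859} = \frac{1}{\left(\frac{5 \sqrt{366}}{-185 + 5000} - \frac{250}{4037}\right) + 87859} = \frac{1}{\left(\frac{5 \sqrt{366}}{4815} - \frac{250}{4037}\right) + 87859} = \frac{1}{\left(5 \sqrt{366} \cdot \frac{1}{4815} - \frac{250}{4037}\right) + 87859} = \frac{1}{\left(\frac{\sqrt{366}}{963} - \frac{250}{4037}\right) + 87859} = \frac{1}{\left(- \frac{250}{4037} + \frac{\sqrt{366}}{963}\right) + 87859} = \frac{1}{\frac{354686533}{4037} + \frac{\sqrt{366}}{963}}$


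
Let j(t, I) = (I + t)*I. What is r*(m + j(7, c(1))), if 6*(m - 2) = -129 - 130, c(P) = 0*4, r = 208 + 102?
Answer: -38285/3 ≈ -12762.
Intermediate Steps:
r = 310
c(P) = 0
j(t, I) = I*(I + t)
m = -247/6 (m = 2 + (-129 - 130)/6 = 2 + (⅙)*(-259) = 2 - 259/6 = -247/6 ≈ -41.167)
r*(m + j(7, c(1))) = 310*(-247/6 + 0*(0 + 7)) = 310*(-247/6 + 0*7) = 310*(-247/6 + 0) = 310*(-247/6) = -38285/3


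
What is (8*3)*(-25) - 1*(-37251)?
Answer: 36651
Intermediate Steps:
(8*3)*(-25) - 1*(-37251) = 24*(-25) + 37251 = -600 + 37251 = 36651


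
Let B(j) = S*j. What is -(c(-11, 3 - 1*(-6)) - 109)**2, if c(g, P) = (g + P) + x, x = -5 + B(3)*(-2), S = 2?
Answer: -16384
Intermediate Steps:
B(j) = 2*j
x = -17 (x = -5 + (2*3)*(-2) = -5 + 6*(-2) = -5 - 12 = -17)
c(g, P) = -17 + P + g (c(g, P) = (g + P) - 17 = (P + g) - 17 = -17 + P + g)
-(c(-11, 3 - 1*(-6)) - 109)**2 = -((-17 + (3 - 1*(-6)) - 11) - 109)**2 = -((-17 + (3 + 6) - 11) - 109)**2 = -((-17 + 9 - 11) - 109)**2 = -(-19 - 109)**2 = -1*(-128)**2 = -1*16384 = -16384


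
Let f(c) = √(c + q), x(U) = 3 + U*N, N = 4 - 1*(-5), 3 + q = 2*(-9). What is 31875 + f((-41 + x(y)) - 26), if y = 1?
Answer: 31875 + 2*I*√19 ≈ 31875.0 + 8.7178*I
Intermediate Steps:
q = -21 (q = -3 + 2*(-9) = -3 - 18 = -21)
N = 9 (N = 4 + 5 = 9)
x(U) = 3 + 9*U (x(U) = 3 + U*9 = 3 + 9*U)
f(c) = √(-21 + c) (f(c) = √(c - 21) = √(-21 + c))
31875 + f((-41 + x(y)) - 26) = 31875 + √(-21 + ((-41 + (3 + 9*1)) - 26)) = 31875 + √(-21 + ((-41 + (3 + 9)) - 26)) = 31875 + √(-21 + ((-41 + 12) - 26)) = 31875 + √(-21 + (-29 - 26)) = 31875 + √(-21 - 55) = 31875 + √(-76) = 31875 + 2*I*√19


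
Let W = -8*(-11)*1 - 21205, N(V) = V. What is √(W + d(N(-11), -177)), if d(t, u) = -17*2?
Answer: I*√21151 ≈ 145.43*I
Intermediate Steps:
d(t, u) = -34
W = -21117 (W = 88*1 - 21205 = 88 - 21205 = -21117)
√(W + d(N(-11), -177)) = √(-21117 - 34) = √(-21151) = I*√21151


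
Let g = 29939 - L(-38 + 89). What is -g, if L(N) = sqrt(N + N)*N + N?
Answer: -29888 + 51*sqrt(102) ≈ -29373.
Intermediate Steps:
L(N) = N + sqrt(2)*N**(3/2) (L(N) = sqrt(2*N)*N + N = (sqrt(2)*sqrt(N))*N + N = sqrt(2)*N**(3/2) + N = N + sqrt(2)*N**(3/2))
g = 29888 - 51*sqrt(102) (g = 29939 - ((-38 + 89) + sqrt(2)*(-38 + 89)**(3/2)) = 29939 - (51 + sqrt(2)*51**(3/2)) = 29939 - (51 + sqrt(2)*(51*sqrt(51))) = 29939 - (51 + 51*sqrt(102)) = 29939 + (-51 - 51*sqrt(102)) = 29888 - 51*sqrt(102) ≈ 29373.)
-g = -(29888 - 51*sqrt(102)) = -29888 + 51*sqrt(102)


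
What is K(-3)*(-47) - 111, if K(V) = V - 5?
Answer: 265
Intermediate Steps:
K(V) = -5 + V
K(-3)*(-47) - 111 = (-5 - 3)*(-47) - 111 = -8*(-47) - 111 = 376 - 111 = 265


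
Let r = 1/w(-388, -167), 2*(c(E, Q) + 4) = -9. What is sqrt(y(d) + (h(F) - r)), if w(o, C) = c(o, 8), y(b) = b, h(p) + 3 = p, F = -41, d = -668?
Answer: I*sqrt(205734)/17 ≈ 26.681*I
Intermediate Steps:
c(E, Q) = -17/2 (c(E, Q) = -4 + (1/2)*(-9) = -4 - 9/2 = -17/2)
h(p) = -3 + p
w(o, C) = -17/2
r = -2/17 (r = 1/(-17/2) = -2/17 ≈ -0.11765)
sqrt(y(d) + (h(F) - r)) = sqrt(-668 + ((-3 - 41) - 1*(-2/17))) = sqrt(-668 + (-44 + 2/17)) = sqrt(-668 - 746/17) = sqrt(-12102/17) = I*sqrt(205734)/17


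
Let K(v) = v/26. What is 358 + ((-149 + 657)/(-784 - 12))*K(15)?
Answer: 1850387/5174 ≈ 357.63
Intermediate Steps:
K(v) = v/26 (K(v) = v*(1/26) = v/26)
358 + ((-149 + 657)/(-784 - 12))*K(15) = 358 + ((-149 + 657)/(-784 - 12))*((1/26)*15) = 358 + (508/(-796))*(15/26) = 358 + (508*(-1/796))*(15/26) = 358 - 127/199*15/26 = 358 - 1905/5174 = 1850387/5174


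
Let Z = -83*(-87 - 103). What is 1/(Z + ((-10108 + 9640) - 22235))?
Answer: -1/6933 ≈ -0.00014424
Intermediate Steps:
Z = 15770 (Z = -83*(-190) = 15770)
1/(Z + ((-10108 + 9640) - 22235)) = 1/(15770 + ((-10108 + 9640) - 22235)) = 1/(15770 + (-468 - 22235)) = 1/(15770 - 22703) = 1/(-6933) = -1/6933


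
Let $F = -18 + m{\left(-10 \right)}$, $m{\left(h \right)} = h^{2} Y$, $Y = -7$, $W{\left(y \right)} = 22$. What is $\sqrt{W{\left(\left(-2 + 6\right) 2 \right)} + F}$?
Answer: $2 i \sqrt{174} \approx 26.382 i$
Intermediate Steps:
$m{\left(h \right)} = - 7 h^{2}$ ($m{\left(h \right)} = h^{2} \left(-7\right) = - 7 h^{2}$)
$F = -718$ ($F = -18 - 7 \left(-10\right)^{2} = -18 - 700 = -718$)
$\sqrt{W{\left(\left(-2 + 6\right) 2 \right)} + F} = \sqrt{22 - 718} = \sqrt{-696} = 2 i \sqrt{174}$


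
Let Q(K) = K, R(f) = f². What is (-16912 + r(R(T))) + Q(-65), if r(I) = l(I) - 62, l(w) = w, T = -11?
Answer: -16918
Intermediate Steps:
r(I) = -62 + I (r(I) = I - 62 = -62 + I)
(-16912 + r(R(T))) + Q(-65) = (-16912 + (-62 + (-11)²)) - 65 = (-16912 + (-62 + 121)) - 65 = (-16912 + 59) - 65 = -16853 - 65 = -16918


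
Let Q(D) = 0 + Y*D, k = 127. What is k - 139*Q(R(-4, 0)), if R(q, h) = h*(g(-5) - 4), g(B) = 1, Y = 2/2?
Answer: 127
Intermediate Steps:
Y = 1 (Y = 2*(1/2) = 1)
R(q, h) = -3*h (R(q, h) = h*(1 - 4) = h*(-3) = -3*h)
Q(D) = D (Q(D) = 0 + 1*D = 0 + D = D)
k - 139*Q(R(-4, 0)) = 127 - (-417)*0 = 127 - 139*0 = 127 + 0 = 127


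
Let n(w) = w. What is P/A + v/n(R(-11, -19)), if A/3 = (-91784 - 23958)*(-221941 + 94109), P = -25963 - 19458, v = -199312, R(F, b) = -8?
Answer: 1105847603667827/44386594032 ≈ 24914.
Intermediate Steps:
P = -45421
A = 44386594032 (A = 3*((-91784 - 23958)*(-221941 + 94109)) = 3*(-115742*(-127832)) = 3*14795531344 = 44386594032)
P/A + v/n(R(-11, -19)) = -45421/44386594032 - 199312/(-8) = -45421*1/44386594032 - 199312*(-⅛) = -45421/44386594032 + 24914 = 1105847603667827/44386594032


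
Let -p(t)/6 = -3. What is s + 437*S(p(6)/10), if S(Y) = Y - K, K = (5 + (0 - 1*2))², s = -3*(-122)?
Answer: -13902/5 ≈ -2780.4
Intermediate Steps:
p(t) = 18 (p(t) = -6*(-3) = 18)
s = 366
K = 9 (K = (5 + (0 - 2))² = (5 - 2)² = 3² = 9)
S(Y) = -9 + Y (S(Y) = Y - 1*9 = Y - 9 = -9 + Y)
s + 437*S(p(6)/10) = 366 + 437*(-9 + 18/10) = 366 + 437*(-9 + 18*(⅒)) = 366 + 437*(-9 + 9/5) = 366 + 437*(-36/5) = 366 - 15732/5 = -13902/5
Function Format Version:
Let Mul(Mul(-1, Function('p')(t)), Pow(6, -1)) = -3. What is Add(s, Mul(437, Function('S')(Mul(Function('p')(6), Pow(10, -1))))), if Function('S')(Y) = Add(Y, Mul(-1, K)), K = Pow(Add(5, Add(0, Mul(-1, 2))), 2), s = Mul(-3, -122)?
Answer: Rational(-13902, 5) ≈ -2780.4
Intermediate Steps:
Function('p')(t) = 18 (Function('p')(t) = Mul(-6, -3) = 18)
s = 366
K = 9 (K = Pow(Add(5, Add(0, -2)), 2) = Pow(Add(5, -2), 2) = Pow(3, 2) = 9)
Function('S')(Y) = Add(-9, Y) (Function('S')(Y) = Add(Y, Mul(-1, 9)) = Add(Y, -9) = Add(-9, Y))
Add(s, Mul(437, Function('S')(Mul(Function('p')(6), Pow(10, -1))))) = Add(366, Mul(437, Add(-9, Mul(18, Pow(10, -1))))) = Add(366, Mul(437, Add(-9, Mul(18, Rational(1, 10))))) = Add(366, Mul(437, Add(-9, Rational(9, 5)))) = Add(366, Mul(437, Rational(-36, 5))) = Add(366, Rational(-15732, 5)) = Rational(-13902, 5)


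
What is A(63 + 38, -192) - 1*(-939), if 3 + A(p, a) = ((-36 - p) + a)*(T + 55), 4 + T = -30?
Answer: -5973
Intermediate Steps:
T = -34 (T = -4 - 30 = -34)
A(p, a) = -759 - 21*p + 21*a (A(p, a) = -3 + ((-36 - p) + a)*(-34 + 55) = -3 + (-36 + a - p)*21 = -3 + (-756 - 21*p + 21*a) = -759 - 21*p + 21*a)
A(63 + 38, -192) - 1*(-939) = (-759 - 21*(63 + 38) + 21*(-192)) - 1*(-939) = (-759 - 21*101 - 4032) + 939 = (-759 - 2121 - 4032) + 939 = -6912 + 939 = -5973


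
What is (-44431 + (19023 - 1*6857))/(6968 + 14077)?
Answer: -2151/1403 ≈ -1.5331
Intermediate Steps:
(-44431 + (19023 - 1*6857))/(6968 + 14077) = (-44431 + (19023 - 6857))/21045 = (-44431 + 12166)*(1/21045) = -32265*1/21045 = -2151/1403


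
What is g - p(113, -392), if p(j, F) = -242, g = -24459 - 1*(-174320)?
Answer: 150103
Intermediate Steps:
g = 149861 (g = -24459 + 174320 = 149861)
g - p(113, -392) = 149861 - 1*(-242) = 149861 + 242 = 150103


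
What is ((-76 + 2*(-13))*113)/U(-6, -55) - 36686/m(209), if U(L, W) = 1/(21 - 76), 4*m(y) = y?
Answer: 132344626/209 ≈ 6.3323e+5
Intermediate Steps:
m(y) = y/4
U(L, W) = -1/55 (U(L, W) = 1/(-55) = -1/55)
((-76 + 2*(-13))*113)/U(-6, -55) - 36686/m(209) = ((-76 + 2*(-13))*113)/(-1/55) - 36686/((¼)*209) = ((-76 - 26)*113)*(-55) - 36686/209/4 = -102*113*(-55) - 36686*4/209 = -11526*(-55) - 146744/209 = 633930 - 146744/209 = 132344626/209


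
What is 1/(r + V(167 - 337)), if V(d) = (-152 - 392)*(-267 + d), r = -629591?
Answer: -1/391863 ≈ -2.5519e-6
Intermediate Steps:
V(d) = 145248 - 544*d (V(d) = -544*(-267 + d) = 145248 - 544*d)
1/(r + V(167 - 337)) = 1/(-629591 + (145248 - 544*(167 - 337))) = 1/(-629591 + (145248 - 544*(-170))) = 1/(-629591 + (145248 + 92480)) = 1/(-629591 + 237728) = 1/(-391863) = -1/391863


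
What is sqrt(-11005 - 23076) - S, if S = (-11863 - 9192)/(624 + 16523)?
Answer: 21055/17147 + I*sqrt(34081) ≈ 1.2279 + 184.61*I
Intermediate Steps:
S = -21055/17147 ≈ -1.2279
sqrt(-11005 - 23076) - S = sqrt(-11005 - 23076) - 1*(-21055/17147) = sqrt(-34081) + 21055/17147 = I*sqrt(34081) + 21055/17147 = 21055/17147 + I*sqrt(34081)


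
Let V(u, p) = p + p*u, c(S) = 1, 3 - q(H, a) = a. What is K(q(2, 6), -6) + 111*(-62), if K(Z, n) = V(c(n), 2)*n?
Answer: -6906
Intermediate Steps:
q(H, a) = 3 - a
K(Z, n) = 4*n (K(Z, n) = (2*(1 + 1))*n = (2*2)*n = 4*n)
K(q(2, 6), -6) + 111*(-62) = 4*(-6) + 111*(-62) = -24 - 6882 = -6906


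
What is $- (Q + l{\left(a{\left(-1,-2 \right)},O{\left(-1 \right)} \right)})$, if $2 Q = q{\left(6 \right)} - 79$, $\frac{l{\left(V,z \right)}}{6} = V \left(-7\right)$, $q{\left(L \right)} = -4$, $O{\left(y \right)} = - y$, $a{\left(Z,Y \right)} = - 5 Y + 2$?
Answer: $\frac{1091}{2} \approx 545.5$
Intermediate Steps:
$a{\left(Z,Y \right)} = 2 - 5 Y$
$l{\left(V,z \right)} = - 42 V$ ($l{\left(V,z \right)} = 6 V \left(-7\right) = 6 \left(- 7 V\right) = - 42 V$)
$Q = - \frac{83}{2}$ ($Q = \frac{-4 - 79}{2} = \frac{1}{2} \left(-83\right) = - \frac{83}{2} \approx -41.5$)
$- (Q + l{\left(a{\left(-1,-2 \right)},O{\left(-1 \right)} \right)}) = - (- \frac{83}{2} - 42 \left(2 - -10\right)) = - (- \frac{83}{2} - 42 \left(2 + 10\right)) = - (- \frac{83}{2} - 504) = \left(-1\right) \left(- \frac{1091}{2}\right) = \frac{1091}{2}$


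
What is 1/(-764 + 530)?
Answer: -1/234 ≈ -0.0042735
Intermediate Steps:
1/(-764 + 530) = 1/(-234) = -1/234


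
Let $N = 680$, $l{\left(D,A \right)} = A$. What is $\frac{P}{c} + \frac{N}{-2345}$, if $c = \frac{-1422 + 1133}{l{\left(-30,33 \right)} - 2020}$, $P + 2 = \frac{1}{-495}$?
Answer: $- \frac{942971353}{67092795} \approx -14.055$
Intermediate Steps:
$P = - \frac{991}{495}$ ($P = -2 + \frac{1}{-495} = -2 - \frac{1}{495} = - \frac{991}{495} \approx -2.002$)
$c = \frac{289}{1987}$ ($c = \frac{-1422 + 1133}{33 - 2020} = - \frac{289}{-1987} = \left(-289\right) \left(- \frac{1}{1987}\right) = \frac{289}{1987} \approx 0.14545$)
$\frac{P}{c} + \frac{N}{-2345} = - \frac{991}{495 \cdot \frac{289}{1987}} + \frac{680}{-2345} = \left(- \frac{991}{495}\right) \frac{1987}{289} + 680 \left(- \frac{1}{2345}\right) = - \frac{1969117}{143055} - \frac{136}{469} = - \frac{942971353}{67092795}$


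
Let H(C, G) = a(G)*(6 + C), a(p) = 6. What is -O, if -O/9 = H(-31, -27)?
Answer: -1350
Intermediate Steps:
H(C, G) = 36 + 6*C (H(C, G) = 6*(6 + C) = 36 + 6*C)
O = 1350 (O = -9*(36 + 6*(-31)) = -9*(36 - 186) = -9*(-150) = 1350)
-O = -1*1350 = -1350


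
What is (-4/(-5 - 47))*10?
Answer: 10/13 ≈ 0.76923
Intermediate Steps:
(-4/(-5 - 47))*10 = (-4/(-52))*10 = -1/52*(-4)*10 = (1/13)*10 = 10/13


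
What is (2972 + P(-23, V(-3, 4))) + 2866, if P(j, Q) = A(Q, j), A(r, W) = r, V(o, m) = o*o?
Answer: 5847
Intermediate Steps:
V(o, m) = o**2
P(j, Q) = Q
(2972 + P(-23, V(-3, 4))) + 2866 = (2972 + (-3)**2) + 2866 = (2972 + 9) + 2866 = 2981 + 2866 = 5847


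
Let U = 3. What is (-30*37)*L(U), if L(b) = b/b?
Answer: -1110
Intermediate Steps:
L(b) = 1
(-30*37)*L(U) = -30*37*1 = -1110*1 = -1110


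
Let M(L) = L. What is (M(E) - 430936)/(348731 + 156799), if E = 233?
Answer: -430703/505530 ≈ -0.85198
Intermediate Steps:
(M(E) - 430936)/(348731 + 156799) = (233 - 430936)/(348731 + 156799) = -430703/505530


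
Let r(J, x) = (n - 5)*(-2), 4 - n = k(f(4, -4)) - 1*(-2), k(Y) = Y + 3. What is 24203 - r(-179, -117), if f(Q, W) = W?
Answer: 24199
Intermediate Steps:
k(Y) = 3 + Y
n = 3 (n = 4 - ((3 - 4) - 1*(-2)) = 4 - (-1 + 2) = 4 - 1*1 = 4 - 1 = 3)
r(J, x) = 4 (r(J, x) = (3 - 5)*(-2) = -2*(-2) = 4)
24203 - r(-179, -117) = 24203 - 1*4 = 24203 - 4 = 24199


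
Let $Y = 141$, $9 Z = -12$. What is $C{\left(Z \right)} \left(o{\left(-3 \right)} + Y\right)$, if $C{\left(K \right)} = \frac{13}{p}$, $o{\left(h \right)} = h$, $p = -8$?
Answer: $- \frac{897}{4} \approx -224.25$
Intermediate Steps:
$Z = - \frac{4}{3}$ ($Z = \frac{1}{9} \left(-12\right) = - \frac{4}{3} \approx -1.3333$)
$C{\left(K \right)} = - \frac{13}{8}$ ($C{\left(K \right)} = \frac{13}{-8} = 13 \left(- \frac{1}{8}\right) = - \frac{13}{8}$)
$C{\left(Z \right)} \left(o{\left(-3 \right)} + Y\right) = - \frac{13 \left(-3 + 141\right)}{8} = \left(- \frac{13}{8}\right) 138 = - \frac{897}{4}$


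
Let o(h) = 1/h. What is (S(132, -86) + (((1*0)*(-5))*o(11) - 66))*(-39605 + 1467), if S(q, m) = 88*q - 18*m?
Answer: -499531524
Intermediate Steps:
S(q, m) = -18*m + 88*q
(S(132, -86) + (((1*0)*(-5))*o(11) - 66))*(-39605 + 1467) = ((-18*(-86) + 88*132) + (((1*0)*(-5))/11 - 66))*(-39605 + 1467) = ((1548 + 11616) + ((0*(-5))*(1/11) - 66))*(-38138) = (13164 + (0*(1/11) - 66))*(-38138) = (13164 + (0 - 66))*(-38138) = (13164 - 66)*(-38138) = 13098*(-38138) = -499531524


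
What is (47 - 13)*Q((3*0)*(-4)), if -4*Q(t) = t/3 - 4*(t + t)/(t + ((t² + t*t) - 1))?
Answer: 0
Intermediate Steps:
Q(t) = -t/12 + 2*t/(-1 + t + 2*t²) (Q(t) = -(t/3 - 4*(t + t)/(t + ((t² + t*t) - 1)))/4 = -(t*(⅓) - 4*2*t/(t + ((t² + t²) - 1)))/4 = -(t/3 - 4*2*t/(t + (2*t² - 1)))/4 = -(t/3 - 4*2*t/(t + (-1 + 2*t²)))/4 = -(t/3 - 4*2*t/(-1 + t + 2*t²))/4 = -(t/3 - 8*t/(-1 + t + 2*t²))/4 = -t/12 + 2*t/(-1 + t + 2*t²))
(47 - 13)*Q((3*0)*(-4)) = (47 - 13)*(((3*0)*(-4))*(25 - 3*0*(-4) - 2*((3*0)*(-4))²)/(12*(-1 + (3*0)*(-4) + 2*((3*0)*(-4))²))) = 34*((0*(-4))*(25 - 0*(-4) - 2*(0*(-4))²)/(12*(-1 + 0*(-4) + 2*(0*(-4))²))) = 34*((1/12)*0*(25 - 1*0 - 2*0²)/(-1 + 0 + 2*0²)) = 34*((1/12)*0*(25 + 0 - 2*0)/(-1 + 0 + 2*0)) = 34*((1/12)*0*(25 + 0 + 0)/(-1 + 0 + 0)) = 34*((1/12)*0*25/(-1)) = 34*((1/12)*0*(-1)*25) = 34*0 = 0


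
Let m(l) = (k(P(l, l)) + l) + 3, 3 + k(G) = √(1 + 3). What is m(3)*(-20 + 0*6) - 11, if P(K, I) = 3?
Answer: -111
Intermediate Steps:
k(G) = -1 (k(G) = -3 + √(1 + 3) = -3 + √4 = -3 + 2 = -1)
m(l) = 2 + l (m(l) = (-1 + l) + 3 = 2 + l)
m(3)*(-20 + 0*6) - 11 = (2 + 3)*(-20 + 0*6) - 11 = 5*(-20 + 0) - 11 = 5*(-20) - 11 = -100 - 11 = -111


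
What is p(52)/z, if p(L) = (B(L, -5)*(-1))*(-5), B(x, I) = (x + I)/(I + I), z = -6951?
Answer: 47/13902 ≈ 0.0033808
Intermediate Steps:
B(x, I) = (I + x)/(2*I) (B(x, I) = (I + x)/((2*I)) = (I + x)*(1/(2*I)) = (I + x)/(2*I))
p(L) = 5/2 - L/2 (p(L) = (((½)*(-5 + L)/(-5))*(-1))*(-5) = (((½)*(-⅕)*(-5 + L))*(-1))*(-5) = ((½ - L/10)*(-1))*(-5) = (-½ + L/10)*(-5) = 5/2 - L/2)
p(52)/z = (5/2 - ½*52)/(-6951) = (5/2 - 26)*(-1/6951) = -47/2*(-1/6951) = 47/13902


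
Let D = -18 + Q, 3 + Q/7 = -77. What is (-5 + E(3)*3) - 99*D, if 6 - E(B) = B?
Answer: 57226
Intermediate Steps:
Q = -560 (Q = -21 + 7*(-77) = -21 - 539 = -560)
E(B) = 6 - B
D = -578 (D = -18 - 560 = -578)
(-5 + E(3)*3) - 99*D = (-5 + (6 - 1*3)*3) - 99*(-578) = (-5 + (6 - 3)*3) + 57222 = (-5 + 3*3) + 57222 = (-5 + 9) + 57222 = 4 + 57222 = 57226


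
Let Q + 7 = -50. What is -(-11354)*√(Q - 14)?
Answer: 11354*I*√71 ≈ 95671.0*I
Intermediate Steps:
Q = -57 (Q = -7 - 50 = -57)
-(-11354)*√(Q - 14) = -(-11354)*√(-57 - 14) = -(-11354)*√(-71) = -(-11354)*I*√71 = 11354*I*√71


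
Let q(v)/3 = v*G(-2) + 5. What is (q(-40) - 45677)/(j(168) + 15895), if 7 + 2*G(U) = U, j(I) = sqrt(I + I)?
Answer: -717214190/252650689 + 180488*sqrt(21)/252650689 ≈ -2.8355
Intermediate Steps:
j(I) = sqrt(2)*sqrt(I) (j(I) = sqrt(2*I) = sqrt(2)*sqrt(I))
G(U) = -7/2 + U/2
q(v) = 15 - 27*v/2 (q(v) = 3*(v*(-7/2 + (1/2)*(-2)) + 5) = 3*(v*(-7/2 - 1) + 5) = 3*(v*(-9/2) + 5) = 3*(-9*v/2 + 5) = 3*(5 - 9*v/2) = 15 - 27*v/2)
(q(-40) - 45677)/(j(168) + 15895) = ((15 - 27/2*(-40)) - 45677)/(sqrt(2)*sqrt(168) + 15895) = ((15 + 540) - 45677)/(sqrt(2)*(2*sqrt(42)) + 15895) = (555 - 45677)/(4*sqrt(21) + 15895) = -45122/(15895 + 4*sqrt(21))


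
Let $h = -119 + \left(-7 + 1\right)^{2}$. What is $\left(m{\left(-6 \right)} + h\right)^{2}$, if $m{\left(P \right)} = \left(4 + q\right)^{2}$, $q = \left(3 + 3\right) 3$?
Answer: $160801$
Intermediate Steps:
$q = 18$ ($q = 6 \cdot 3 = 18$)
$h = -83$ ($h = -119 + \left(-6\right)^{2} = -119 + 36 = -83$)
$m{\left(P \right)} = 484$ ($m{\left(P \right)} = \left(4 + 18\right)^{2} = 22^{2} = 484$)
$\left(m{\left(-6 \right)} + h\right)^{2} = \left(484 - 83\right)^{2} = 401^{2} = 160801$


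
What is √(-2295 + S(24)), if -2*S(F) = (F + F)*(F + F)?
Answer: 3*I*√383 ≈ 58.711*I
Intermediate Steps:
S(F) = -2*F² (S(F) = -(F + F)*(F + F)/2 = -2*F*2*F/2 = -2*F²)
√(-2295 + S(24)) = √(-2295 - 2*24²) = √(-2295 - 2*576) = √(-2295 - 1152) = √(-3447) = 3*I*√383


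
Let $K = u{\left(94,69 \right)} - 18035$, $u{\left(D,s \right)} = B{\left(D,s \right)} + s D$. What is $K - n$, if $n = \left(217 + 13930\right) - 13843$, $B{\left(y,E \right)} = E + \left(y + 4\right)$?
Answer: $-11686$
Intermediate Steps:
$B{\left(y,E \right)} = 4 + E + y$ ($B{\left(y,E \right)} = E + \left(4 + y\right) = 4 + E + y$)
$u{\left(D,s \right)} = 4 + D + s + D s$ ($u{\left(D,s \right)} = \left(4 + s + D\right) + s D = \left(4 + D + s\right) + D s = 4 + D + s + D s$)
$K = -11382$ ($K = \left(4 + 94 + 69 + 94 \cdot 69\right) - 18035 = \left(4 + 94 + 69 + 6486\right) - 18035 = 6653 - 18035 = -11382$)
$n = 304$ ($n = 14147 - 13843 = 304$)
$K - n = -11382 - 304 = -11686$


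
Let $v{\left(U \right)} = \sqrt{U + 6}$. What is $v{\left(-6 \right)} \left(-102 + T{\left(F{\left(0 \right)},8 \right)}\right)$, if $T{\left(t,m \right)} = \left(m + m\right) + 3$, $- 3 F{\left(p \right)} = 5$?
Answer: $0$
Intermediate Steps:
$F{\left(p \right)} = - \frac{5}{3}$ ($F{\left(p \right)} = \left(- \frac{1}{3}\right) 5 = - \frac{5}{3}$)
$T{\left(t,m \right)} = 3 + 2 m$ ($T{\left(t,m \right)} = 2 m + 3 = 3 + 2 m$)
$v{\left(U \right)} = \sqrt{6 + U}$
$v{\left(-6 \right)} \left(-102 + T{\left(F{\left(0 \right)},8 \right)}\right) = \sqrt{6 - 6} \left(-102 + \left(3 + 2 \cdot 8\right)\right) = \sqrt{0} \left(-102 + \left(3 + 16\right)\right) = 0 \left(-102 + 19\right) = 0 \left(-83\right) = 0$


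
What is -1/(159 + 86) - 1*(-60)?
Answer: 14699/245 ≈ 59.996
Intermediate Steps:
-1/(159 + 86) - 1*(-60) = -1/245 + 60 = 14699/245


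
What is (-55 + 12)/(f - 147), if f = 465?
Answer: -43/318 ≈ -0.13522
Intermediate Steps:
(-55 + 12)/(f - 147) = (-55 + 12)/(465 - 147) = -43/318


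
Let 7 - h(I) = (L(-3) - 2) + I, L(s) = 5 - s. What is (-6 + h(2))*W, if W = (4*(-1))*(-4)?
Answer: -112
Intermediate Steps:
W = 16 (W = -4*(-4) = 16)
h(I) = 1 - I (h(I) = 7 - (((5 - 1*(-3)) - 2) + I) = 7 - (((5 + 3) - 2) + I) = 7 - ((8 - 2) + I) = 7 - (6 + I) = 7 + (-6 - I) = 1 - I)
(-6 + h(2))*W = (-6 + (1 - 1*2))*16 = (-6 + (1 - 2))*16 = (-6 - 1)*16 = -7*16 = -112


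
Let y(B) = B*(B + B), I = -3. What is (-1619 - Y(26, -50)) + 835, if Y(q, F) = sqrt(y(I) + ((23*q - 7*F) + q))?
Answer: -784 - 4*sqrt(62) ≈ -815.50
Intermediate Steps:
y(B) = 2*B**2 (y(B) = B*(2*B) = 2*B**2)
Y(q, F) = sqrt(18 - 7*F + 24*q) (Y(q, F) = sqrt(2*(-3)**2 + ((23*q - 7*F) + q)) = sqrt(2*9 + ((-7*F + 23*q) + q)) = sqrt(18 + (-7*F + 24*q)) = sqrt(18 - 7*F + 24*q))
(-1619 - Y(26, -50)) + 835 = (-1619 - sqrt(18 - 7*(-50) + 24*26)) + 835 = (-1619 - sqrt(18 + 350 + 624)) + 835 = (-1619 - sqrt(992)) + 835 = (-1619 - 4*sqrt(62)) + 835 = -784 - 4*sqrt(62)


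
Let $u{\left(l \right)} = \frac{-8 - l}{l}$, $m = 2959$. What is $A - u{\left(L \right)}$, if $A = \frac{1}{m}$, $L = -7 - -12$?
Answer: $\frac{38472}{14795} \approx 2.6003$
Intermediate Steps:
$L = 5$ ($L = -7 + 12 = 5$)
$u{\left(l \right)} = \frac{-8 - l}{l}$
$A = \frac{1}{2959} \approx 0.00033795$
$A - u{\left(L \right)} = \frac{1}{2959} - \frac{-8 - 5}{5} = \frac{1}{2959} - \frac{1}{5} \left(-13\right) = \frac{1}{2959} - - \frac{13}{5} = \frac{1}{2959} + \frac{13}{5} = \frac{38472}{14795}$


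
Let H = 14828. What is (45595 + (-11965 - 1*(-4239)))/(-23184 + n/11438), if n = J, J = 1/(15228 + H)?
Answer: -13018624814832/7970207761151 ≈ -1.6334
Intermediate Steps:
J = 1/30056 (J = 1/(15228 + 14828) = 1/30056 ≈ 3.3271e-5)
n = 1/30056 ≈ 3.3271e-5
(45595 + (-11965 - 1*(-4239)))/(-23184 + n/11438) = (45595 + (-11965 - 1*(-4239)))/(-23184 + (1/30056)/11438) = (45595 + (-11965 + 4239))/(-23184 + (1/30056)*(1/11438)) = (45595 - 7726)/(-23184 + 1/343780528) = 37869/(-7970207761151/343780528) = 37869*(-343780528/7970207761151) = -13018624814832/7970207761151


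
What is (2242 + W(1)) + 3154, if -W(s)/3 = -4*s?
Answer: 5408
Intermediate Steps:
W(s) = 12*s (W(s) = -(-12)*s = 12*s)
(2242 + W(1)) + 3154 = (2242 + 12*1) + 3154 = (2242 + 12) + 3154 = 2254 + 3154 = 5408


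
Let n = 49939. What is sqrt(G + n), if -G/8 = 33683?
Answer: 5*I*sqrt(8781) ≈ 468.54*I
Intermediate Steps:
G = -269464 (G = -8*33683 = -269464)
sqrt(G + n) = sqrt(-269464 + 49939) = sqrt(-219525) = 5*I*sqrt(8781)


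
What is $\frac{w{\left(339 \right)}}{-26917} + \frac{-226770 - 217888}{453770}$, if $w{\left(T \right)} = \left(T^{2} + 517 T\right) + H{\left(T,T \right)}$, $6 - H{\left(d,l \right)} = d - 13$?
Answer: $- \frac{71750223333}{6107063545} \approx -11.749$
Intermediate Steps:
$H{\left(d,l \right)} = 19 - d$ ($H{\left(d,l \right)} = 6 - \left(d - 13\right) = 6 - \left(-13 + d\right) = 19 - d$)
$w{\left(T \right)} = 19 + T^{2} + 516 T$ ($w{\left(T \right)} = \left(T^{2} + 517 T\right) - \left(-19 + T\right) = 19 + T^{2} + 516 T$)
$\frac{w{\left(339 \right)}}{-26917} + \frac{-226770 - 217888}{453770} = \frac{19 + 339^{2} + 516 \cdot 339}{-26917} + \frac{-226770 - 217888}{453770} = \left(19 + 114921 + 174924\right) \left(- \frac{1}{26917}\right) - \frac{222329}{226885} = 289864 \left(- \frac{1}{26917}\right) - \frac{222329}{226885} = - \frac{289864}{26917} - \frac{222329}{226885} = - \frac{71750223333}{6107063545}$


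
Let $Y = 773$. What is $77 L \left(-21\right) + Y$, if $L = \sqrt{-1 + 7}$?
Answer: $773 - 1617 \sqrt{6} \approx -3187.8$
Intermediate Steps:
$L = \sqrt{6} \approx 2.4495$
$77 L \left(-21\right) + Y = 77 \sqrt{6} \left(-21\right) + 773 = 77 \left(- 21 \sqrt{6}\right) + 773 = - 1617 \sqrt{6} + 773 = 773 - 1617 \sqrt{6}$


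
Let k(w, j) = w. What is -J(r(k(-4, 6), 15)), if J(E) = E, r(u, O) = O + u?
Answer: -11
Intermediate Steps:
-J(r(k(-4, 6), 15)) = -(15 - 4) = -1*11 = -11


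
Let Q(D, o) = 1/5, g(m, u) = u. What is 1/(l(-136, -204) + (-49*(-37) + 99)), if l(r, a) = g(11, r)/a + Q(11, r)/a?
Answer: 1020/1950919 ≈ 0.00052283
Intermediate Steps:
Q(D, o) = 1/5
l(r, a) = 1/(5*a) + r/a (l(r, a) = r/a + 1/(5*a) = 1/(5*a) + r/a)
1/(l(-136, -204) + (-49*(-37) + 99)) = 1/((1/5 - 136)/(-204) + (-49*(-37) + 99)) = 1/(-1/204*(-679/5) + (1813 + 99)) = 1/(679/1020 + 1912) = 1/(1950919/1020) = 1020/1950919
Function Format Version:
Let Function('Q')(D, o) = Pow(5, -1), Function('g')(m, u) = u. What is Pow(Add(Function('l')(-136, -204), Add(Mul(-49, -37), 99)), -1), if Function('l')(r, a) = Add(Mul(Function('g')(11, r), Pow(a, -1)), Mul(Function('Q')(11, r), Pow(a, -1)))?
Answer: Rational(1020, 1950919) ≈ 0.00052283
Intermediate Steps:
Function('Q')(D, o) = Rational(1, 5)
Function('l')(r, a) = Add(Mul(Rational(1, 5), Pow(a, -1)), Mul(r, Pow(a, -1))) (Function('l')(r, a) = Add(Mul(r, Pow(a, -1)), Mul(Rational(1, 5), Pow(a, -1))) = Add(Mul(Rational(1, 5), Pow(a, -1)), Mul(r, Pow(a, -1))))
Pow(Add(Function('l')(-136, -204), Add(Mul(-49, -37), 99)), -1) = Pow(Add(Mul(Pow(-204, -1), Add(Rational(1, 5), -136)), Add(Mul(-49, -37), 99)), -1) = Pow(Add(Mul(Rational(-1, 204), Rational(-679, 5)), Add(1813, 99)), -1) = Pow(Add(Rational(679, 1020), 1912), -1) = Pow(Rational(1950919, 1020), -1) = Rational(1020, 1950919)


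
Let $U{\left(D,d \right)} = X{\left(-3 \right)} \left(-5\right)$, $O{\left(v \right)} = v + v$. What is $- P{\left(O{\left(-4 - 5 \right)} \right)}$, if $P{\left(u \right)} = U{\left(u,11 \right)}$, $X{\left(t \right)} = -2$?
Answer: $-10$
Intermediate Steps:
$O{\left(v \right)} = 2 v$
$U{\left(D,d \right)} = 10$ ($U{\left(D,d \right)} = \left(-2\right) \left(-5\right) = 10$)
$P{\left(u \right)} = 10$
$- P{\left(O{\left(-4 - 5 \right)} \right)} = \left(-1\right) 10 = -10$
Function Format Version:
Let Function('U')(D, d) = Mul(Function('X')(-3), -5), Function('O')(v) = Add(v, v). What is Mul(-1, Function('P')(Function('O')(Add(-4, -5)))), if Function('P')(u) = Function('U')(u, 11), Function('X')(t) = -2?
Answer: -10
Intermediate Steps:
Function('O')(v) = Mul(2, v)
Function('U')(D, d) = 10 (Function('U')(D, d) = Mul(-2, -5) = 10)
Function('P')(u) = 10
Mul(-1, Function('P')(Function('O')(Add(-4, -5)))) = Mul(-1, 10) = -10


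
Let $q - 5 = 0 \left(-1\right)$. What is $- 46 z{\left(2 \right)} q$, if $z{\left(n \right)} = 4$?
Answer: $-920$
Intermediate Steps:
$q = 5$ ($q = 5 + 0 \left(-1\right) = 5 + 0 = 5$)
$- 46 z{\left(2 \right)} q = \left(-46\right) 4 \cdot 5 = \left(-184\right) 5 = -920$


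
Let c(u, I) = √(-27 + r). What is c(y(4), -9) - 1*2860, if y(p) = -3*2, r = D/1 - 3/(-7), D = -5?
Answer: -2860 + I*√1547/7 ≈ -2860.0 + 5.6188*I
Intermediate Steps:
r = -32/7 (r = -5/1 - 3/(-7) = -5*1 - 3*(-⅐) = -5 + 3/7 = -32/7 ≈ -4.5714)
y(p) = -6
c(u, I) = I*√1547/7 (c(u, I) = √(-27 - 32/7) = √(-221/7) = I*√1547/7)
c(y(4), -9) - 1*2860 = I*√1547/7 - 1*2860 = I*√1547/7 - 2860 = -2860 + I*√1547/7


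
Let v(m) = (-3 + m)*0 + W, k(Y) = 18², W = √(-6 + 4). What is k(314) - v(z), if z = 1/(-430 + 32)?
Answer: 324 - I*√2 ≈ 324.0 - 1.4142*I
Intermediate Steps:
z = -1/398 (z = 1/(-398) = -1/398 ≈ -0.0025126)
W = I*√2 (W = √(-2) = I*√2 ≈ 1.4142*I)
k(Y) = 324
v(m) = I*√2 (v(m) = (-3 + m)*0 + I*√2 = 0 + I*√2 = I*√2)
k(314) - v(z) = 324 - I*√2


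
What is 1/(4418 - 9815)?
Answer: -1/5397 ≈ -0.00018529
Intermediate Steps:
1/(4418 - 9815) = 1/(-5397) = -1/5397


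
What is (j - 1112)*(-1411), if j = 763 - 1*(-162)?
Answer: 263857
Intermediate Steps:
j = 925 (j = 763 + 162 = 925)
(j - 1112)*(-1411) = (925 - 1112)*(-1411) = -187*(-1411) = 263857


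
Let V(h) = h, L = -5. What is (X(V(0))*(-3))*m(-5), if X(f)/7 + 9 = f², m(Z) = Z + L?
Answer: -1890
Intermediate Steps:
m(Z) = -5 + Z (m(Z) = Z - 5 = -5 + Z)
X(f) = -63 + 7*f²
(X(V(0))*(-3))*m(-5) = ((-63 + 7*0²)*(-3))*(-5 - 5) = ((-63 + 7*0)*(-3))*(-10) = ((-63 + 0)*(-3))*(-10) = -63*(-3)*(-10) = 189*(-10) = -1890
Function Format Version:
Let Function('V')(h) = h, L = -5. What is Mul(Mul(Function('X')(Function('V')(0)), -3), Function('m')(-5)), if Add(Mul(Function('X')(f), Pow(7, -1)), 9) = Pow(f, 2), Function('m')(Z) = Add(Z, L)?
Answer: -1890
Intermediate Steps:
Function('m')(Z) = Add(-5, Z) (Function('m')(Z) = Add(Z, -5) = Add(-5, Z))
Function('X')(f) = Add(-63, Mul(7, Pow(f, 2)))
Mul(Mul(Function('X')(Function('V')(0)), -3), Function('m')(-5)) = Mul(Mul(Add(-63, Mul(7, Pow(0, 2))), -3), Add(-5, -5)) = Mul(Mul(Add(-63, Mul(7, 0)), -3), -10) = Mul(Mul(Add(-63, 0), -3), -10) = Mul(Mul(-63, -3), -10) = Mul(189, -10) = -1890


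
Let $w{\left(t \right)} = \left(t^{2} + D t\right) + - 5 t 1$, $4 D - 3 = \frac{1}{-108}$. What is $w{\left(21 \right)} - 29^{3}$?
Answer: $- \frac{3461371}{144} \approx -24037.0$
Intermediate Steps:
$D = \frac{323}{432}$ ($D = \frac{3}{4} + \frac{1}{4 \left(-108\right)} = \frac{3}{4} + \frac{1}{4} \left(- \frac{1}{108}\right) = \frac{3}{4} - \frac{1}{432} = \frac{323}{432} \approx 0.74769$)
$w{\left(t \right)} = t^{2} - \frac{1837 t}{432}$ ($w{\left(t \right)} = \left(t^{2} + \frac{323 t}{432}\right) + - 5 t 1 = \left(t^{2} + \frac{323 t}{432}\right) - 5 t = t^{2} - \frac{1837 t}{432}$)
$w{\left(21 \right)} - 29^{3} = \frac{1}{432} \cdot 21 \left(-1837 + 432 \cdot 21\right) - 29^{3} = \frac{1}{432} \cdot 21 \left(-1837 + 9072\right) - 24389 = \frac{1}{432} \cdot 21 \cdot 7235 - 24389 = \frac{50645}{144} - 24389 = - \frac{3461371}{144}$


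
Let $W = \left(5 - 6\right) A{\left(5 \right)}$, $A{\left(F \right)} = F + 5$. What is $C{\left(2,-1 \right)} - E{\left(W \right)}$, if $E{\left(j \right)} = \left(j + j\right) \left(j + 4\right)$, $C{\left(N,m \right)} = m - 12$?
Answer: $-133$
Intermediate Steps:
$A{\left(F \right)} = 5 + F$
$W = -10$ ($W = \left(5 - 6\right) \left(5 + 5\right) = \left(5 - 6\right) 10 = \left(-1\right) 10 = -10$)
$C{\left(N,m \right)} = -12 + m$ ($C{\left(N,m \right)} = m - 12 = -12 + m$)
$E{\left(j \right)} = 2 j \left(4 + j\right)$
$C{\left(2,-1 \right)} - E{\left(W \right)} = \left(-12 - 1\right) - 2 \left(-10\right) \left(4 - 10\right) = -13 - 2 \left(-10\right) \left(-6\right) = -13 - 120 = -133$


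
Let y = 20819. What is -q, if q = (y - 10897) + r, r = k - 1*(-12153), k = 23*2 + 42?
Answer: -22163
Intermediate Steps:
k = 88 (k = 46 + 42 = 88)
r = 12241 (r = 88 - 1*(-12153) = 88 + 12153 = 12241)
q = 22163 (q = (20819 - 10897) + 12241 = 9922 + 12241 = 22163)
-q = -1*22163 = -22163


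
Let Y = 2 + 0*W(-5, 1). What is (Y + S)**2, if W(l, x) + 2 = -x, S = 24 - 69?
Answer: 1849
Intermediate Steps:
S = -45
W(l, x) = -2 - x
Y = 2 (Y = 2 + 0*(-2 - 1*1) = 2 + 0*(-2 - 1) = 2 + 0*(-3) = 2 + 0 = 2)
(Y + S)**2 = (2 - 45)**2 = (-43)**2 = 1849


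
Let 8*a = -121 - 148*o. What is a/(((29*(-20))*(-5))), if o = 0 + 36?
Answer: -5449/23200 ≈ -0.23487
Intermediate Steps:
o = 36
a = -5449/8 (a = (-121 - 148*36)/8 = (-121 - 5328)/8 = (1/8)*(-5449) = -5449/8 ≈ -681.13)
a/(((29*(-20))*(-5))) = -5449/(8*((29*(-20))*(-5))) = -5449/(8*((-580*(-5)))) = -5449/8/2900 = -5449/8*1/2900 = -5449/23200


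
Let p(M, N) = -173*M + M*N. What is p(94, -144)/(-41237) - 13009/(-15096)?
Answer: 986282741/622513752 ≈ 1.5844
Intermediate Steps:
p(94, -144)/(-41237) - 13009/(-15096) = (94*(-173 - 144))/(-41237) - 13009/(-15096) = (94*(-317))*(-1/41237) - 13009*(-1/15096) = -29798*(-1/41237) + 13009/15096 = 29798/41237 + 13009/15096 = 986282741/622513752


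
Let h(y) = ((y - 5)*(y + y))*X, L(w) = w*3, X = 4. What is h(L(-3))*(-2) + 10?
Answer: -2006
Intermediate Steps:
L(w) = 3*w
h(y) = 8*y*(-5 + y) (h(y) = ((y - 5)*(y + y))*4 = ((-5 + y)*(2*y))*4 = (2*y*(-5 + y))*4 = 8*y*(-5 + y))
h(L(-3))*(-2) + 10 = (8*(3*(-3))*(-5 + 3*(-3)))*(-2) + 10 = (8*(-9)*(-5 - 9))*(-2) + 10 = (8*(-9)*(-14))*(-2) + 10 = 1008*(-2) + 10 = -2016 + 10 = -2006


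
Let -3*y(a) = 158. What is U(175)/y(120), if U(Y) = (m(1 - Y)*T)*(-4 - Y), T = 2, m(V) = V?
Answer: -93438/79 ≈ -1182.8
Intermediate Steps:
y(a) = -158/3 (y(a) = -1/3*158 = -158/3)
U(Y) = (-4 - Y)*(2 - 2*Y) (U(Y) = ((1 - Y)*2)*(-4 - Y) = (2 - 2*Y)*(-4 - Y) = (-4 - Y)*(2 - 2*Y))
U(175)/y(120) = (2*(-1 + 175)*(4 + 175))/(-158/3) = (2*174*179)*(-3/158) = 62292*(-3/158) = -93438/79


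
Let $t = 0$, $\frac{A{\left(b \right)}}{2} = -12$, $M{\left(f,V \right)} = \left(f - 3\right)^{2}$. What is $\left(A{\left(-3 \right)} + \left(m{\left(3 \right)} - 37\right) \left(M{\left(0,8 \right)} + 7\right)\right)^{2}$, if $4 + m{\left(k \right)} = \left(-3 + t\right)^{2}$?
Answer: $287296$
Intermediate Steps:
$M{\left(f,V \right)} = \left(-3 + f\right)^{2}$
$A{\left(b \right)} = -24$ ($A{\left(b \right)} = 2 \left(-12\right) = -24$)
$m{\left(k \right)} = 5$ ($m{\left(k \right)} = -4 + \left(-3 + 0\right)^{2} = -4 + \left(-3\right)^{2} = -4 + 9 = 5$)
$\left(A{\left(-3 \right)} + \left(m{\left(3 \right)} - 37\right) \left(M{\left(0,8 \right)} + 7\right)\right)^{2} = \left(-24 + \left(5 - 37\right) \left(\left(-3 + 0\right)^{2} + 7\right)\right)^{2} = \left(-24 - 32 \left(\left(-3\right)^{2} + 7\right)\right)^{2} = \left(-24 - 32 \left(9 + 7\right)\right)^{2} = \left(-24 - 512\right)^{2} = \left(-536\right)^{2} = 287296$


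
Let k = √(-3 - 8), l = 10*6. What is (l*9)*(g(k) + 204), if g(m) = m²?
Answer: 104220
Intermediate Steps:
l = 60
k = I*√11 (k = √(-11) = I*√11 ≈ 3.3166*I)
(l*9)*(g(k) + 204) = (60*9)*((I*√11)² + 204) = 540*(-11 + 204) = 540*193 = 104220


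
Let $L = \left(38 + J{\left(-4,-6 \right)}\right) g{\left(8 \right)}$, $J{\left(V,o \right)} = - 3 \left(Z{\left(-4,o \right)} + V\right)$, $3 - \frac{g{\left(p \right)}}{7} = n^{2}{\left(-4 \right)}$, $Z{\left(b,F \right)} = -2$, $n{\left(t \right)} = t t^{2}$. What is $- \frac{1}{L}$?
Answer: $\frac{1}{1604456} \approx 6.2326 \cdot 10^{-7}$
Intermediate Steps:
$n{\left(t \right)} = t^{3}$
$g{\left(p \right)} = -28651$ ($g{\left(p \right)} = 21 - 7 \left(\left(-4\right)^{3}\right)^{2} = 21 - 7 \left(-64\right)^{2} = 21 - 28672 = -28651$)
$J{\left(V,o \right)} = 6 - 3 V$ ($J{\left(V,o \right)} = - 3 \left(-2 + V\right) = 6 - 3 V$)
$L = -1604456$ ($L = \left(38 + \left(6 - -12\right)\right) \left(-28651\right) = \left(38 + \left(6 + 12\right)\right) \left(-28651\right) = \left(38 + 18\right) \left(-28651\right) = 56 \left(-28651\right) = -1604456$)
$- \frac{1}{L} = - \frac{1}{-1604456} = \left(-1\right) \left(- \frac{1}{1604456}\right) = \frac{1}{1604456}$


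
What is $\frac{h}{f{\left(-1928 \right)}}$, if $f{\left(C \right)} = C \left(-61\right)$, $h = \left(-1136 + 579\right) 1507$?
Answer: $- \frac{839399}{117608} \approx -7.1373$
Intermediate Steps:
$h = -839399$ ($h = \left(-557\right) 1507 = -839399$)
$f{\left(C \right)} = - 61 C$
$\frac{h}{f{\left(-1928 \right)}} = - \frac{839399}{\left(-61\right) \left(-1928\right)} = - \frac{839399}{117608}$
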